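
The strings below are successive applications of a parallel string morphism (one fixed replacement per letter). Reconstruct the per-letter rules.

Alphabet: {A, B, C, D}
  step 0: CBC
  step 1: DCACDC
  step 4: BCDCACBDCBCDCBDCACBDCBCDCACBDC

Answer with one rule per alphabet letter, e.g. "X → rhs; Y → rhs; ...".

A->BC, B->AC, C->DC, D->B

  step 0 ⇒ step 1: CBC ⇒ DC·AC·DC
    B ↦ AC
    C ↦ DC
    A ↦ BC  (constrained at step 1)
    D ↦ B  (constrained at step 1)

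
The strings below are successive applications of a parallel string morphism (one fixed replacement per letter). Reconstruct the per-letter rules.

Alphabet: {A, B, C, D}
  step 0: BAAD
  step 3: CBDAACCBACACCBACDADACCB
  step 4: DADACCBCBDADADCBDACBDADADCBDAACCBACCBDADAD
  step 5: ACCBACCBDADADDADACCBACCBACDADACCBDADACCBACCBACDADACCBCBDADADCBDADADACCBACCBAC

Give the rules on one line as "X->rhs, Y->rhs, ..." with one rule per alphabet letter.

  step 4 ⇒ step 5: DADACCBCBDADADCBDACBDADADCBDAACCBACCBDADAD ⇒ AC·CB·AC·CB·DA·DA·D·DA·D·AC·CB·AC·CB·AC·DA·D·AC·CB·DA·D·AC·CB·AC·CB·AC·DA·D·AC·CB·CB·DA·DA·D·CB·DA·DA·D·AC·CB·AC·CB·AC
    A ↦ CB
    B ↦ D
    C ↦ DA
    D ↦ AC

A->CB, B->D, C->DA, D->AC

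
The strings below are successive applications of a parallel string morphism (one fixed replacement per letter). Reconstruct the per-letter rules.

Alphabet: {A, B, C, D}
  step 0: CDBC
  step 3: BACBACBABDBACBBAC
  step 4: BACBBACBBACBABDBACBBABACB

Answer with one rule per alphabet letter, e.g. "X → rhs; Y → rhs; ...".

A->C, B->BA, C->B, D->BD

  step 3 ⇒ step 4: BACBACBABDBACBBAC ⇒ BA·C·B·BA·C·B·BA·C·BA·BD·BA·C·B·BA·BA·C·B
    A ↦ C
    B ↦ BA
    C ↦ B
    D ↦ BD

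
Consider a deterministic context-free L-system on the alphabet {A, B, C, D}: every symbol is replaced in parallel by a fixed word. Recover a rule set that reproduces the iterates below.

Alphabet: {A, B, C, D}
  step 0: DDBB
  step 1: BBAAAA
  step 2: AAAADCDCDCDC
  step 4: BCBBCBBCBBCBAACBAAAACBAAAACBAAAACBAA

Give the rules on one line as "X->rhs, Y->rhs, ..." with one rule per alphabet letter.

  step 1 ⇒ step 2: BBAAAA ⇒ AA·AA·DC·DC·DC·DC
    A ↦ DC
    B ↦ AA
    C ↦ CB  (constrained at step 2)
  step 0 ⇒ step 1: DDBB ⇒ B·B·AA·AA
    D ↦ B

A->DC, B->AA, C->CB, D->B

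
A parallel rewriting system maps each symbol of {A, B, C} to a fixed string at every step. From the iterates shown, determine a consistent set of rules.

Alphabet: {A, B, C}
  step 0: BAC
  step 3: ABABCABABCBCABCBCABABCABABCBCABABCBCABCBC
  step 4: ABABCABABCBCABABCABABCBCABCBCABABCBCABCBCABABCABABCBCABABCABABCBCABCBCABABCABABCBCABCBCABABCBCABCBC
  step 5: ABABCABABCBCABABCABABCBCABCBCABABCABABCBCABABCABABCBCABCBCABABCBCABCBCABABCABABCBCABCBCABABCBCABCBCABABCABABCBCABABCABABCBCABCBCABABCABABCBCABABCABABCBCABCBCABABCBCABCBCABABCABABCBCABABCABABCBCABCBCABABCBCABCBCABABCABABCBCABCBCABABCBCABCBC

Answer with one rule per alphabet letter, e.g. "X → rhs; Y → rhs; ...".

A->AB, B->ABC, C->BC

  step 4 ⇒ step 5: ABABCABABCBCABABCABABCBCABCBCABABCBCABCBCABABCABABCBCABABCABABCBCABCBCABABCABABCBCABCBCABABCBCABCBC ⇒ AB·ABC·AB·ABC·BC·AB·ABC·AB·ABC·BC·ABC·BC·AB·ABC·AB·ABC·BC·AB·ABC·AB·ABC·BC·ABC·BC·AB·ABC·BC·ABC·BC·AB·ABC·AB·ABC·BC·ABC·BC·AB·ABC·BC·ABC·BC·AB·ABC·AB·ABC·BC·AB·ABC·AB·ABC·BC·ABC·BC·AB·ABC·AB·ABC·BC·AB·ABC·AB·ABC·BC·ABC·BC·AB·ABC·BC·ABC·BC·AB·ABC·AB·ABC·BC·AB·ABC·AB·ABC·BC·ABC·BC·AB·ABC·BC·ABC·BC·AB·ABC·AB·ABC·BC·ABC·BC·AB·ABC·BC·ABC·BC
    A ↦ AB
    B ↦ ABC
    C ↦ BC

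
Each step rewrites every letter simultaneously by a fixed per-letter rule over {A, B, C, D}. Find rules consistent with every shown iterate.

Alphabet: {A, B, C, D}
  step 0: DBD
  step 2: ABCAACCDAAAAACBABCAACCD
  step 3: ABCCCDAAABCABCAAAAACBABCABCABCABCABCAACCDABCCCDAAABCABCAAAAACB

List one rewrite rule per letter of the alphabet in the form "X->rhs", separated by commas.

  step 2 ⇒ step 3: ABCAACCDAAAAACBABCAACCD ⇒ ABC·CCD·AA·ABC·ABC·AA·AA·ACB·ABC·ABC·ABC·ABC·ABC·AA·CCD·ABC·CCD·AA·ABC·ABC·AA·AA·ACB
    A ↦ ABC
    B ↦ CCD
    C ↦ AA
    D ↦ ACB

A->ABC, B->CCD, C->AA, D->ACB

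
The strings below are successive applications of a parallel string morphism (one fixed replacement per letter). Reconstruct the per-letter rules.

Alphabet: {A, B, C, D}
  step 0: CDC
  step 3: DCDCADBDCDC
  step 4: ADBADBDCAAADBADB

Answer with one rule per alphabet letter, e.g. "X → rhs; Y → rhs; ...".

A->DC, B->A, C->DB, D->A

  step 3 ⇒ step 4: DCDCADBDCDC ⇒ A·DB·A·DB·DC·A·A·A·DB·A·DB
    A ↦ DC
    B ↦ A
    C ↦ DB
    D ↦ A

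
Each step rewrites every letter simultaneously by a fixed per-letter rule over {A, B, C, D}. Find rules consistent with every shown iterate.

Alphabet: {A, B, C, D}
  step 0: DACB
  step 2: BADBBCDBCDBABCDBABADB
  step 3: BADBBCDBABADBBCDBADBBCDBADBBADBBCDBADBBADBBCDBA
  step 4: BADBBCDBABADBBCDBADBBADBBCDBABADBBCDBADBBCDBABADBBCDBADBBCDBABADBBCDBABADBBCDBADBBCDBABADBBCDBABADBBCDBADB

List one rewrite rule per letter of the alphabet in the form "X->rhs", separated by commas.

A->DB, B->BA, C->DB, D->BCD

  step 3 ⇒ step 4: BADBBCDBABADBBCDBADBBCDBADBBADBBCDBADBBADBBCDBA ⇒ BA·DB·BCD·BA·BA·DB·BCD·BA·DB·BA·DB·BCD·BA·BA·DB·BCD·BA·DB·BCD·BA·BA·DB·BCD·BA·DB·BCD·BA·BA·DB·BCD·BA·BA·DB·BCD·BA·DB·BCD·BA·BA·DB·BCD·BA·BA·DB·BCD·BA·DB
    A ↦ DB
    B ↦ BA
    C ↦ DB
    D ↦ BCD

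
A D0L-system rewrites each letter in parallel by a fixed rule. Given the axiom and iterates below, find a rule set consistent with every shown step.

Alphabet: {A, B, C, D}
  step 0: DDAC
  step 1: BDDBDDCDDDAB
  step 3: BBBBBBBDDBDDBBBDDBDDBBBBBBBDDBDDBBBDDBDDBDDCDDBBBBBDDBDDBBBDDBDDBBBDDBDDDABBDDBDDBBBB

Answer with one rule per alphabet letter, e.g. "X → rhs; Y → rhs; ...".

A->CDD, B->BB, C->DAB, D->BDD

  step 0 ⇒ step 1: DDAC ⇒ BDD·BDD·CDD·DAB
    A ↦ CDD
    C ↦ DAB
    D ↦ BDD
    B ↦ BB  (constrained at step 1)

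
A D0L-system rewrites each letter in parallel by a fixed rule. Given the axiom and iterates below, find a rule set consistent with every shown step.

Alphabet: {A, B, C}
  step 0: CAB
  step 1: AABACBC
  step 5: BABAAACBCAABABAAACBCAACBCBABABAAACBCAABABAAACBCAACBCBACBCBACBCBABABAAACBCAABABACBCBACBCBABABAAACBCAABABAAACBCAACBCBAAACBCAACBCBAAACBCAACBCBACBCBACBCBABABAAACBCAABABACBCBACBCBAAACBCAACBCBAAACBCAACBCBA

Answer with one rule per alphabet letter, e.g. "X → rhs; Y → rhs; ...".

A->BA, B->CBC, C->AA

  step 0 ⇒ step 1: CAB ⇒ AA·BA·CBC
    A ↦ BA
    B ↦ CBC
    C ↦ AA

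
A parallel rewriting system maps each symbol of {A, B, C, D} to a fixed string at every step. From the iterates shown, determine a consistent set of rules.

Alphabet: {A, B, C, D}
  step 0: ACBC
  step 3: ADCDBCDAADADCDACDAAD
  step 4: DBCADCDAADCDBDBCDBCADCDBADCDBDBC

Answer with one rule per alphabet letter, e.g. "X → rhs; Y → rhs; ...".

  step 3 ⇒ step 4: ADCDBCDAADADCDACDAAD ⇒ DB·C·AD·C·DA·AD·C·DB·DB·C·DB·C·AD·C·DB·AD·C·DB·DB·C
    A ↦ DB
    B ↦ DA
    C ↦ AD
    D ↦ C

A->DB, B->DA, C->AD, D->C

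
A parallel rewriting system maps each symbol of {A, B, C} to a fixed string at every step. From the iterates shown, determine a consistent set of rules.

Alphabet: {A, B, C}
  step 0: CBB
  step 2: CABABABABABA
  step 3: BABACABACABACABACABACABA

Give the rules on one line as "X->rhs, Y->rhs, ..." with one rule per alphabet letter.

A->BA, B->CA, C->BA

  step 2 ⇒ step 3: CABABABABABA ⇒ BA·BA·CA·BA·CA·BA·CA·BA·CA·BA·CA·BA
    A ↦ BA
    B ↦ CA
    C ↦ BA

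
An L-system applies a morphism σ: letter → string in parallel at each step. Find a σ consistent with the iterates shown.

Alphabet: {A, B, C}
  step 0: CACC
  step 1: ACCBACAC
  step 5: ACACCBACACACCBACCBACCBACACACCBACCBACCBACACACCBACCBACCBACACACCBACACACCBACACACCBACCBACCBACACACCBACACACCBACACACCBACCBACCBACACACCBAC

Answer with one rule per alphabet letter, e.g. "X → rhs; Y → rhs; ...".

  step 0 ⇒ step 1: CACC ⇒ AC·CB·AC·AC
    A ↦ CB
    C ↦ AC
    B ↦ AC  (constrained at step 1)

A->CB, B->AC, C->AC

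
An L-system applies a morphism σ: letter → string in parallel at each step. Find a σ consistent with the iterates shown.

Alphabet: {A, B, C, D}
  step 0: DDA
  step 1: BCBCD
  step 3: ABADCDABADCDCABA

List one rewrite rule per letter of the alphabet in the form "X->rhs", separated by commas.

  step 0 ⇒ step 1: DDA ⇒ BC·BC·D
    A ↦ D
    D ↦ BC
    B ↦ C  (constrained at step 1)
    C ↦ ABA  (constrained at step 1)

A->D, B->C, C->ABA, D->BC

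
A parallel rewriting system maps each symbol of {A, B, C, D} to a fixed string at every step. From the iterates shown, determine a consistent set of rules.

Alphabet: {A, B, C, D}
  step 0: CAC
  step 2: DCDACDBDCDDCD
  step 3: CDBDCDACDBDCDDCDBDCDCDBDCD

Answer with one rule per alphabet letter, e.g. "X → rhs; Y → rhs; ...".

A->ACD, B->D, C->BD, D->CD

  step 2 ⇒ step 3: DCDACDBDCDDCD ⇒ CD·BD·CD·ACD·BD·CD·D·CD·BD·CD·CD·BD·CD
    A ↦ ACD
    B ↦ D
    C ↦ BD
    D ↦ CD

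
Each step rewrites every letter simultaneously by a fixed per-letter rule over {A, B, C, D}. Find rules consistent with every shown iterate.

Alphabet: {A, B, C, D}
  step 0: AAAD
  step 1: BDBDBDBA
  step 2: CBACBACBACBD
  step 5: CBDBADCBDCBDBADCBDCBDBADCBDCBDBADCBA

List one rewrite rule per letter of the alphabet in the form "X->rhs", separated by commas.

  step 1 ⇒ step 2: BDBDBDBA ⇒ C·BA·C·BA·C·BA·C·BD
    A ↦ BD
    B ↦ C
    D ↦ BA
    C ↦ D  (constrained at step 2)

A->BD, B->C, C->D, D->BA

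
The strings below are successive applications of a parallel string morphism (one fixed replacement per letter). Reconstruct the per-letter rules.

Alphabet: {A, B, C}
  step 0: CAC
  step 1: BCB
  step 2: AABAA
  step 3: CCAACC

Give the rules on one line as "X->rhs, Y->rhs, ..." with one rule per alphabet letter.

  step 2 ⇒ step 3: AABAA ⇒ C·C·AA·C·C
    A ↦ C
    B ↦ AA
  step 0 ⇒ step 1: CAC ⇒ B·C·B
    C ↦ B

A->C, B->AA, C->B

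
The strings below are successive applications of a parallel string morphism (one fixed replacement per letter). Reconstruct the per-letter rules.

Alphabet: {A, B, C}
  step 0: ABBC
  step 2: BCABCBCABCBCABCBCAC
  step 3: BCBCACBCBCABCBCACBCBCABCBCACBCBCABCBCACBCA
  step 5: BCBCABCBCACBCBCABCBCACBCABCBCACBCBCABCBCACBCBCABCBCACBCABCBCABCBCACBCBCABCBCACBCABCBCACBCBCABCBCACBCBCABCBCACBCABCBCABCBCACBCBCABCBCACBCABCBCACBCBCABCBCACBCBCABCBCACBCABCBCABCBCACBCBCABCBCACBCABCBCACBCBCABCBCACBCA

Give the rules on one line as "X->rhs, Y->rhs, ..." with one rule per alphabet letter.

  step 2 ⇒ step 3: BCABCBCABCBCABCBCAC ⇒ BC·BCA·C·BC·BCA·BC·BCA·C·BC·BCA·BC·BCA·C·BC·BCA·BC·BCA·C·BCA
    A ↦ C
    B ↦ BC
    C ↦ BCA

A->C, B->BC, C->BCA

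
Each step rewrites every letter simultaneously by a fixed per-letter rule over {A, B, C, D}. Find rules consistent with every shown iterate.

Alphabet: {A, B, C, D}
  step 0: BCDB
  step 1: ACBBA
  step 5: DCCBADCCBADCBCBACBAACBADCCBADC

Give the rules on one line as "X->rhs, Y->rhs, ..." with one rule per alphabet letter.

A->DC, B->A, C->CB, D->B

  step 0 ⇒ step 1: BCDB ⇒ A·CB·B·A
    B ↦ A
    C ↦ CB
    D ↦ B
    A ↦ DC  (constrained at step 1)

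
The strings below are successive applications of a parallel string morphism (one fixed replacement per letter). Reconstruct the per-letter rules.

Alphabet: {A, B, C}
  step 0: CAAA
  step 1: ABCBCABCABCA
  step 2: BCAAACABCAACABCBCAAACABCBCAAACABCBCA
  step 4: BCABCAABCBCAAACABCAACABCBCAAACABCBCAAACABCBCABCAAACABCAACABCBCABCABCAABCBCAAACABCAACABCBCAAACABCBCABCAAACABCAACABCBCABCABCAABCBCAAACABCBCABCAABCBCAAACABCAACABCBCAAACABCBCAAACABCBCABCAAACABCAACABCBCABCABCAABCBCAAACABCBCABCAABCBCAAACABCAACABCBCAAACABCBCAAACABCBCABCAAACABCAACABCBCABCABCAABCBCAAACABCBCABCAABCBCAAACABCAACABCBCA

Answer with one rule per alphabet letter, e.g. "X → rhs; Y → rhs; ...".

A->BCA, B->AAC, C->ABC

  step 1 ⇒ step 2: ABCBCABCABCA ⇒ BCA·AAC·ABC·AAC·ABC·BCA·AAC·ABC·BCA·AAC·ABC·BCA
    A ↦ BCA
    B ↦ AAC
    C ↦ ABC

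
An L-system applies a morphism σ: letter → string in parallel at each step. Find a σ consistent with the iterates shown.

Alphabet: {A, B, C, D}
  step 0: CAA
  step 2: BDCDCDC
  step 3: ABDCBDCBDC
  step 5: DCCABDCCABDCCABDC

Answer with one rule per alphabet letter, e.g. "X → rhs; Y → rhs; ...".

A->C, B->A, C->DC, D->B

  step 2 ⇒ step 3: BDCDCDC ⇒ A·B·DC·B·DC·B·DC
    B ↦ A
    C ↦ DC
    D ↦ B
    A ↦ C  (constrained at step 0)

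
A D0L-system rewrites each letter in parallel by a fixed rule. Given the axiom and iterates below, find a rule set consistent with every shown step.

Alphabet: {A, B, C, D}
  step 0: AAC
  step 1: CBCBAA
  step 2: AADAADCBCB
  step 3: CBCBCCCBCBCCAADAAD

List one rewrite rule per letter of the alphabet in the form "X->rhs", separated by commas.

A->CB, B->D, C->AA, D->CC

  step 2 ⇒ step 3: AADAADCBCB ⇒ CB·CB·CC·CB·CB·CC·AA·D·AA·D
    A ↦ CB
    B ↦ D
    C ↦ AA
    D ↦ CC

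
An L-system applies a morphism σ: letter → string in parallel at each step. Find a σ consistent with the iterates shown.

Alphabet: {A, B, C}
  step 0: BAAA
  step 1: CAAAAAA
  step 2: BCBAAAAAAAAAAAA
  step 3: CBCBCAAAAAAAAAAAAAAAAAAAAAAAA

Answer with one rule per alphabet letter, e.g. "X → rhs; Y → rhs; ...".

  step 2 ⇒ step 3: BCBAAAAAAAAAAAA ⇒ C·BCB·C·AA·AA·AA·AA·AA·AA·AA·AA·AA·AA·AA·AA
    A ↦ AA
    B ↦ C
    C ↦ BCB

A->AA, B->C, C->BCB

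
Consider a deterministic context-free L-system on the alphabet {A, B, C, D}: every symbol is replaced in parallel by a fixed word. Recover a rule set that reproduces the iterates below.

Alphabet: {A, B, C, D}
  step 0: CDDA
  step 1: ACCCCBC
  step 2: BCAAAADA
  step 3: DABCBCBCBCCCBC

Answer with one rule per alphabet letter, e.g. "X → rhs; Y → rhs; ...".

A->BC, B->D, C->A, D->CC

  step 2 ⇒ step 3: BCAAAADA ⇒ D·A·BC·BC·BC·BC·CC·BC
    A ↦ BC
    B ↦ D
    C ↦ A
    D ↦ CC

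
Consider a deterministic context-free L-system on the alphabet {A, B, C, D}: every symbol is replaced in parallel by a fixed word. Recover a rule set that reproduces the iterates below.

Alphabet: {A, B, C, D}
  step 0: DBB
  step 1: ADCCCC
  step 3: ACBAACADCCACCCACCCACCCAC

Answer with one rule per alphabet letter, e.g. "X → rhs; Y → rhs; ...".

A->AC, B->CC, C->BA, D->AD

  step 0 ⇒ step 1: DBB ⇒ AD·CC·CC
    B ↦ CC
    D ↦ AD
    A ↦ AC  (constrained at step 1)
    C ↦ BA  (constrained at step 1)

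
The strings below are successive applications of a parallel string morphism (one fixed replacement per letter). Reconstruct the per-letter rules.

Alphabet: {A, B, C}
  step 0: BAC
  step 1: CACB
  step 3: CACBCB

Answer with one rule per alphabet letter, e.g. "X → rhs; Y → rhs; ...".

  step 0 ⇒ step 1: BAC ⇒ C·AC·B
    A ↦ AC
    B ↦ C
    C ↦ B

A->AC, B->C, C->B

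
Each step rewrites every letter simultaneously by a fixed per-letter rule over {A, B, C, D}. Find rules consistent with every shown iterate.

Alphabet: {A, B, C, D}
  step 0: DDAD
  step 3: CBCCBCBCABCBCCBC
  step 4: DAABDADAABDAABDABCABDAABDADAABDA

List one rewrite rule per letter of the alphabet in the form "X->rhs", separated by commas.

A->BC, B->AB, C->DA, D->C

  step 3 ⇒ step 4: CBCCBCBCABCBCCBC ⇒ DA·AB·DA·DA·AB·DA·AB·DA·BC·AB·DA·AB·DA·DA·AB·DA
    A ↦ BC
    B ↦ AB
    C ↦ DA
    D ↦ C  (constrained at step 0)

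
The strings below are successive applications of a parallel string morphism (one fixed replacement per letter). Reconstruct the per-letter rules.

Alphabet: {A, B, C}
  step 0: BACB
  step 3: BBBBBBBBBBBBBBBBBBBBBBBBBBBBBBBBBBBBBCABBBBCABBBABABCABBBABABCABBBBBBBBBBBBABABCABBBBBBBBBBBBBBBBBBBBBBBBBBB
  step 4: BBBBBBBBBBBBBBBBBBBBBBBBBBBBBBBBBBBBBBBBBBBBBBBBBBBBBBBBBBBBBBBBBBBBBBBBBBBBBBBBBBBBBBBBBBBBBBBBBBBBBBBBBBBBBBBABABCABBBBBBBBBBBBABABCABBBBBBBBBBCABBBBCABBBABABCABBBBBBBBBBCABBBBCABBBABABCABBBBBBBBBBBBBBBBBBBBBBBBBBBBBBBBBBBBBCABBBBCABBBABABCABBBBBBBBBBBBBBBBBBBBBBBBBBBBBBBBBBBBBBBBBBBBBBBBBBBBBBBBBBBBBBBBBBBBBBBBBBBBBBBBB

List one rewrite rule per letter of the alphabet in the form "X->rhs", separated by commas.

  step 3 ⇒ step 4: BBBBBBBBBBBBBBBBBBBBBBBBBBBBBBBBBBBBBCABBBBCABBBABABCABBBABABCABBBBBBBBBBBBABABCABBBBBBBBBBBBBBBBBBBBBBBBBBB ⇒ BBB·BBB·BBB·BBB·BBB·BBB·BBB·BBB·BBB·BBB·BBB·BBB·BBB·BBB·BBB·BBB·BBB·BBB·BBB·BBB·BBB·BBB·BBB·BBB·BBB·BBB·BBB·BBB·BBB·BBB·BBB·BBB·BBB·BBB·BBB·BBB·BBB·ABA·BCA·BBB·BBB·BBB·BBB·ABA·BCA·BBB·BBB·BBB·BCA·BBB·BCA·BBB·ABA·BCA·BBB·BBB·BBB·BCA·BBB·BCA·BBB·ABA·BCA·BBB·BBB·BBB·BBB·BBB·BBB·BBB·BBB·BBB·BBB·BBB·BBB·BCA·BBB·BCA·BBB·ABA·BCA·BBB·BBB·BBB·BBB·BBB·BBB·BBB·BBB·BBB·BBB·BBB·BBB·BBB·BBB·BBB·BBB·BBB·BBB·BBB·BBB·BBB·BBB·BBB·BBB·BBB·BBB·BBB
    A ↦ BCA
    B ↦ BBB
    C ↦ ABA

A->BCA, B->BBB, C->ABA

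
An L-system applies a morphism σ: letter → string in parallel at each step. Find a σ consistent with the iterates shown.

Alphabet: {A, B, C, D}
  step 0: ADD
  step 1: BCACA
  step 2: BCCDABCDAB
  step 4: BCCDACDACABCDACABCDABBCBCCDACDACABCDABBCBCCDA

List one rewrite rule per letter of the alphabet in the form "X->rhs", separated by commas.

A->B, B->BC, C->CDA, D->CA

  step 1 ⇒ step 2: BCACA ⇒ BC·CDA·B·CDA·B
    A ↦ B
    B ↦ BC
    C ↦ CDA
  step 0 ⇒ step 1: ADD ⇒ B·CA·CA
    D ↦ CA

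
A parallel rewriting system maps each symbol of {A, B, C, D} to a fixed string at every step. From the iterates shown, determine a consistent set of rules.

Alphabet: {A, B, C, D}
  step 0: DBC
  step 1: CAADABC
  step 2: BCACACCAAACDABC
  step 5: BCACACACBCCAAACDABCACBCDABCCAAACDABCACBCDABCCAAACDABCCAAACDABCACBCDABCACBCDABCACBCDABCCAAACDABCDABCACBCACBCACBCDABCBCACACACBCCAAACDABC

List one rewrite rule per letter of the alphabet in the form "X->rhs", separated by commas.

A->AC, B->DA, C->BC, D->CAA

  step 1 ⇒ step 2: CAADABC ⇒ BC·AC·AC·CAA·AC·DA·BC
    A ↦ AC
    B ↦ DA
    C ↦ BC
    D ↦ CAA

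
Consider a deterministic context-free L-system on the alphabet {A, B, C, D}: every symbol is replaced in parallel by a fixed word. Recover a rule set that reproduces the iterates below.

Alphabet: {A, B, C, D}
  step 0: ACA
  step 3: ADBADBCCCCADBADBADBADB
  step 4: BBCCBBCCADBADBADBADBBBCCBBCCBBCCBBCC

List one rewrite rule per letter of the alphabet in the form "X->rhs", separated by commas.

A->B, B->CC, C->ADB, D->B

  step 3 ⇒ step 4: ADBADBCCCCADBADBADBADB ⇒ B·B·CC·B·B·CC·ADB·ADB·ADB·ADB·B·B·CC·B·B·CC·B·B·CC·B·B·CC
    A ↦ B
    B ↦ CC
    C ↦ ADB
    D ↦ B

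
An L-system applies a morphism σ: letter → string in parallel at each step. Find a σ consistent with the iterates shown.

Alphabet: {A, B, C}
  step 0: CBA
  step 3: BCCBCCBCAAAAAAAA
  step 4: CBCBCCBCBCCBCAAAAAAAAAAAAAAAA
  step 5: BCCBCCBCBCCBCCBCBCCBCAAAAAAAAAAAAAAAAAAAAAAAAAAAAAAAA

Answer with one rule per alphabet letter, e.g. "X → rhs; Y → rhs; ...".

A->AA, B->C, C->BC

  step 4 ⇒ step 5: CBCBCCBCBCCBCAAAAAAAAAAAAAAAA ⇒ BC·C·BC·C·BC·BC·C·BC·C·BC·BC·C·BC·AA·AA·AA·AA·AA·AA·AA·AA·AA·AA·AA·AA·AA·AA·AA·AA
    A ↦ AA
    B ↦ C
    C ↦ BC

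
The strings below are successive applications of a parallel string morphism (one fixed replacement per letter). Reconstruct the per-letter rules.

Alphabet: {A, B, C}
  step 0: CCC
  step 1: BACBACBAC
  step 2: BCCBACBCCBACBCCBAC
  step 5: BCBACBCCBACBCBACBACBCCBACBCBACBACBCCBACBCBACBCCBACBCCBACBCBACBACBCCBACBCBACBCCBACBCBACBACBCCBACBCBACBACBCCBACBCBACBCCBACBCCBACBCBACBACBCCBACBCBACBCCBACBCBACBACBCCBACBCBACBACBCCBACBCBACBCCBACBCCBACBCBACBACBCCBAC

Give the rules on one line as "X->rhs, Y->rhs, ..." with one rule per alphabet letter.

A->C, B->BC, C->BAC

  step 1 ⇒ step 2: BACBACBAC ⇒ BC·C·BAC·BC·C·BAC·BC·C·BAC
    A ↦ C
    B ↦ BC
    C ↦ BAC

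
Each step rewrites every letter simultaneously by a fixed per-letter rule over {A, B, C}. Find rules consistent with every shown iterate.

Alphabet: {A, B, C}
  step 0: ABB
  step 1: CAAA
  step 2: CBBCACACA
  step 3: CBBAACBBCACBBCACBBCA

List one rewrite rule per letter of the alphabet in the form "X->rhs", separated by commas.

A->CA, B->A, C->CBB

  step 2 ⇒ step 3: CBBCACACA ⇒ CBB·A·A·CBB·CA·CBB·CA·CBB·CA
    A ↦ CA
    B ↦ A
    C ↦ CBB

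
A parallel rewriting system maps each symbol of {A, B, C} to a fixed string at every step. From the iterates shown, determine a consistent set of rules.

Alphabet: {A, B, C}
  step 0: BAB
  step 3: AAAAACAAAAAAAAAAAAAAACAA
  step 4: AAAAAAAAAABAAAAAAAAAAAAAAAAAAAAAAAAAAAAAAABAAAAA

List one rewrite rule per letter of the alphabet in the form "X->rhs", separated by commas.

  step 3 ⇒ step 4: AAAAACAAAAAAAAAAAAAAACAA ⇒ AA·AA·AA·AA·AA·BA·AA·AA·AA·AA·AA·AA·AA·AA·AA·AA·AA·AA·AA·AA·AA·BA·AA·AA
    A ↦ AA
    C ↦ BA
    B ↦ AC  (constrained at step 0)

A->AA, B->AC, C->BA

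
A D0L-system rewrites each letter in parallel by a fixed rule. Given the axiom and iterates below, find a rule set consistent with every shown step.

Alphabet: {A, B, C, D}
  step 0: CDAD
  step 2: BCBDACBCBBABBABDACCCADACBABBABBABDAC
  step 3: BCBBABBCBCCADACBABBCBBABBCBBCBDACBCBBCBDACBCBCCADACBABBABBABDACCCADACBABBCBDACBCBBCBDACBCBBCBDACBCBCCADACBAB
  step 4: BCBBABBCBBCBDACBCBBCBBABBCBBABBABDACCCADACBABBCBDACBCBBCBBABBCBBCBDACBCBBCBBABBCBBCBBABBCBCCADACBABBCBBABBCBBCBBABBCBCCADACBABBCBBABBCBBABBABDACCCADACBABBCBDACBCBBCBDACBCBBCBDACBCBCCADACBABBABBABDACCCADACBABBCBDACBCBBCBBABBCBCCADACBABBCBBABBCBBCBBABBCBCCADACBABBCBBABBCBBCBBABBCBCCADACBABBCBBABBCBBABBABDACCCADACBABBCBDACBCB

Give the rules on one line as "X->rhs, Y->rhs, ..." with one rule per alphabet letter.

A->DAC, B->BCB, C->BAB, D->CCA

  step 3 ⇒ step 4: BCBBABBCBCCADACBABBCBBABBCBBCBDACBCBBCBDACBCBCCADACBABBABBABDACCCADACBABBCBDACBCBBCBDACBCBBCBDACBCBCCADACBAB ⇒ BCB·BAB·BCB·BCB·DAC·BCB·BCB·BAB·BCB·BAB·BAB·DAC·CCA·DAC·BAB·BCB·DAC·BCB·BCB·BAB·BCB·BCB·DAC·BCB·BCB·BAB·BCB·BCB·BAB·BCB·CCA·DAC·BAB·BCB·BAB·BCB·BCB·BAB·BCB·CCA·DAC·BAB·BCB·BAB·BCB·BAB·BAB·DAC·CCA·DAC·BAB·BCB·DAC·BCB·BCB·DAC·BCB·BCB·DAC·BCB·CCA·DAC·BAB·BAB·BAB·DAC·CCA·DAC·BAB·BCB·DAC·BCB·BCB·BAB·BCB·CCA·DAC·BAB·BCB·BAB·BCB·BCB·BAB·BCB·CCA·DAC·BAB·BCB·BAB·BCB·BCB·BAB·BCB·CCA·DAC·BAB·BCB·BAB·BCB·BAB·BAB·DAC·CCA·DAC·BAB·BCB·DAC·BCB
    A ↦ DAC
    B ↦ BCB
    C ↦ BAB
    D ↦ CCA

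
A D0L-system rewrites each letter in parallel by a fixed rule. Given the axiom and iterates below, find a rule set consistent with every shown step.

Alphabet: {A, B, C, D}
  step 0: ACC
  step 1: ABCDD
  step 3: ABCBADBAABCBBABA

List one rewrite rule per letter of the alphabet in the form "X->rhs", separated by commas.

  step 0 ⇒ step 1: ACC ⇒ ABC·D·D
    A ↦ ABC
    C ↦ D
    B ↦ BA  (constrained at step 1)
    D ↦ B  (constrained at step 1)

A->ABC, B->BA, C->D, D->B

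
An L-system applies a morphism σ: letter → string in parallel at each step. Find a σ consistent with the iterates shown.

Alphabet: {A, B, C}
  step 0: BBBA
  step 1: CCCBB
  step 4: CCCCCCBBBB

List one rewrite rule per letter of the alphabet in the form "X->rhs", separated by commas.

A->BB, B->C, C->A

  step 0 ⇒ step 1: BBBA ⇒ C·C·C·BB
    A ↦ BB
    B ↦ C
    C ↦ A  (constrained at step 1)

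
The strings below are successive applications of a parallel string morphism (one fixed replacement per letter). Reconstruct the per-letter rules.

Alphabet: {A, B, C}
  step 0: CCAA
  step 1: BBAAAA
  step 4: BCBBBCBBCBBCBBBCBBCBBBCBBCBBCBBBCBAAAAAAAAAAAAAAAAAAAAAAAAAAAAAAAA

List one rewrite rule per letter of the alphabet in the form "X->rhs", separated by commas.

A->AA, B->BCB, C->B

  step 0 ⇒ step 1: CCAA ⇒ B·B·AA·AA
    A ↦ AA
    C ↦ B
    B ↦ BCB  (constrained at step 1)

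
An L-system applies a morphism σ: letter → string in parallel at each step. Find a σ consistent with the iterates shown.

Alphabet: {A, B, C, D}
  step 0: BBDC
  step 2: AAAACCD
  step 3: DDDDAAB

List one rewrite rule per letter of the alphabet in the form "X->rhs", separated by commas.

A->D, B->CC, C->A, D->B

  step 2 ⇒ step 3: AAAACCD ⇒ D·D·D·D·A·A·B
    A ↦ D
    C ↦ A
    D ↦ B
    B ↦ CC  (constrained at step 0)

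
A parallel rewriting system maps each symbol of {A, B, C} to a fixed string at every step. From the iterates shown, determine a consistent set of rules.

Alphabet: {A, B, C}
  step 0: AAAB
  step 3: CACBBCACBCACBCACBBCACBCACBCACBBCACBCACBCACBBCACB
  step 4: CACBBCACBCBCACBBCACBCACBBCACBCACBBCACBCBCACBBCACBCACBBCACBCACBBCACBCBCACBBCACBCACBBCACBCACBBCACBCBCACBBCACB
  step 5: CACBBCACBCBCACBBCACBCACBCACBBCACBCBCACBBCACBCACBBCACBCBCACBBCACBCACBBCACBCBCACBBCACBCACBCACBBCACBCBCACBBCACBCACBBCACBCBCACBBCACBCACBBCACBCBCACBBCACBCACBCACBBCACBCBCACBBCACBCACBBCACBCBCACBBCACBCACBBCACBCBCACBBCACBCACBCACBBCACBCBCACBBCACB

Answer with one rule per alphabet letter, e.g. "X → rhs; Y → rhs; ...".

A->CBB, B->CB, C->CA

  step 4 ⇒ step 5: CACBBCACBCBCACBBCACBCACBBCACBCACBBCACBCBCACBBCACBCACBBCACBCACBBCACBCBCACBBCACBCACBBCACBCACBBCACBCBCACBBCACB ⇒ CA·CBB·CA·CB·CB·CA·CBB·CA·CB·CA·CB·CA·CBB·CA·CB·CB·CA·CBB·CA·CB·CA·CBB·CA·CB·CB·CA·CBB·CA·CB·CA·CBB·CA·CB·CB·CA·CBB·CA·CB·CA·CB·CA·CBB·CA·CB·CB·CA·CBB·CA·CB·CA·CBB·CA·CB·CB·CA·CBB·CA·CB·CA·CBB·CA·CB·CB·CA·CBB·CA·CB·CA·CB·CA·CBB·CA·CB·CB·CA·CBB·CA·CB·CA·CBB·CA·CB·CB·CA·CBB·CA·CB·CA·CBB·CA·CB·CB·CA·CBB·CA·CB·CA·CB·CA·CBB·CA·CB·CB·CA·CBB·CA·CB
    A ↦ CBB
    B ↦ CB
    C ↦ CA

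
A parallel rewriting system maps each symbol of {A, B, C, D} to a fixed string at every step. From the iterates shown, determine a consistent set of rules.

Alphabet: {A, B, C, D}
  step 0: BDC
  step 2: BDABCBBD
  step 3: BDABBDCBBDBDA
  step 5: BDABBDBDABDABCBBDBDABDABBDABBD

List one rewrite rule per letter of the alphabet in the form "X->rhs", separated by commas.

A->B, B->BD, C->CB, D->A

  step 2 ⇒ step 3: BDABCBBD ⇒ BD·A·B·BD·CB·BD·BD·A
    A ↦ B
    B ↦ BD
    C ↦ CB
    D ↦ A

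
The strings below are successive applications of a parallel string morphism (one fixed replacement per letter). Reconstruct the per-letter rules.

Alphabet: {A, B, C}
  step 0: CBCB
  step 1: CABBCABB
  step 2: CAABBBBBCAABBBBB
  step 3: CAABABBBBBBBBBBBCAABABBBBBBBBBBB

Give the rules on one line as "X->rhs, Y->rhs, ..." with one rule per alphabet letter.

  step 2 ⇒ step 3: CAABBBBBCAABBBBB ⇒ CA·AB·AB·BB·BB·BB·BB·BB·CA·AB·AB·BB·BB·BB·BB·BB
    A ↦ AB
    B ↦ BB
    C ↦ CA

A->AB, B->BB, C->CA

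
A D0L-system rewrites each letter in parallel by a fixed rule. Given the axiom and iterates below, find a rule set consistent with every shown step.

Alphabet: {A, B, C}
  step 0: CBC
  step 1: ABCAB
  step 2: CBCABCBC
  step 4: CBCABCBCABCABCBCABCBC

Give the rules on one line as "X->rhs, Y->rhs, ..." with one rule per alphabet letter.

A->CB, B->C, C->AB

  step 1 ⇒ step 2: ABCAB ⇒ CB·C·AB·CB·C
    A ↦ CB
    B ↦ C
    C ↦ AB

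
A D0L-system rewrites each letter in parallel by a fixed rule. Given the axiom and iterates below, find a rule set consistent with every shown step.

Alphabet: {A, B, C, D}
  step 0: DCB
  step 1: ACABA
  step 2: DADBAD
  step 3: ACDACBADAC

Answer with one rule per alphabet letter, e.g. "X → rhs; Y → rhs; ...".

  step 2 ⇒ step 3: DADBAD ⇒ AC·D·AC·BA·D·AC
    A ↦ D
    B ↦ BA
    D ↦ AC
  step 0 ⇒ step 1: DCB ⇒ AC·A·BA
    C ↦ A

A->D, B->BA, C->A, D->AC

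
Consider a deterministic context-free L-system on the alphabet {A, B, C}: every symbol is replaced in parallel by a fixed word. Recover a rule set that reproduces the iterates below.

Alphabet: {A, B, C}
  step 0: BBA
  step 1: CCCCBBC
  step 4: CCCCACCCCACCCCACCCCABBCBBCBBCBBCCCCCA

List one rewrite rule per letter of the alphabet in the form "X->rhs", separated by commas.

  step 0 ⇒ step 1: BBA ⇒ CC·CC·BBC
    A ↦ BBC
    B ↦ CC
    C ↦ A  (constrained at step 1)

A->BBC, B->CC, C->A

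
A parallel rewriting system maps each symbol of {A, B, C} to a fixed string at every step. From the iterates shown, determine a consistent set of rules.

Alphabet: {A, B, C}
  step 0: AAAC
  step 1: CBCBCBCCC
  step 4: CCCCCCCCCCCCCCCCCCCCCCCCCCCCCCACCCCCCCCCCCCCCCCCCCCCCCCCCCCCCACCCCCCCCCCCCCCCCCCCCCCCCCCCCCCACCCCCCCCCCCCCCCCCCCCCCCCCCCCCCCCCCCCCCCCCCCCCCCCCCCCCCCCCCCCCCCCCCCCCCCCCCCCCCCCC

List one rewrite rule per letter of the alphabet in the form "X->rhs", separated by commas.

  step 0 ⇒ step 1: AAAC ⇒ CB·CB·CB·CCC
    A ↦ CB
    C ↦ CCC
    B ↦ A  (constrained at step 1)

A->CB, B->A, C->CCC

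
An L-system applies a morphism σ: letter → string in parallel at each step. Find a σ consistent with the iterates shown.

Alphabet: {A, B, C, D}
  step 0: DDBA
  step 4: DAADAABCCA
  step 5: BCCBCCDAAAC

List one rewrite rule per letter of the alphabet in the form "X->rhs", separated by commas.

A->C, B->DA, C->A, D->B

  step 4 ⇒ step 5: DAADAABCCA ⇒ B·C·C·B·C·C·DA·A·A·C
    A ↦ C
    B ↦ DA
    C ↦ A
    D ↦ B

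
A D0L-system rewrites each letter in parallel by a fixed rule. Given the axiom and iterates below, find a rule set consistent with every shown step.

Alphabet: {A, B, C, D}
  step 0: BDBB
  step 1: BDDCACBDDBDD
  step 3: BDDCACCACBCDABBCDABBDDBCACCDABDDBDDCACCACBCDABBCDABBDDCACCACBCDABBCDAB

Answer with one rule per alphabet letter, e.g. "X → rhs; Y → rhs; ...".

A->CDA, B->BDD, C->B, D->CAC

  step 0 ⇒ step 1: BDBB ⇒ BDD·CAC·BDD·BDD
    B ↦ BDD
    D ↦ CAC
    A ↦ CDA  (constrained at step 1)
    C ↦ B  (constrained at step 1)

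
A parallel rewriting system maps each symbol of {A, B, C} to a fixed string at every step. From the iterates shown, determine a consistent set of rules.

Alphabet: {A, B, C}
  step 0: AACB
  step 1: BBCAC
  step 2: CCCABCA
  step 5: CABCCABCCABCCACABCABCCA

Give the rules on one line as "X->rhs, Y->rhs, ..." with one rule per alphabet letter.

  step 1 ⇒ step 2: BBCAC ⇒ C·C·CA·B·CA
    A ↦ B
    B ↦ C
    C ↦ CA

A->B, B->C, C->CA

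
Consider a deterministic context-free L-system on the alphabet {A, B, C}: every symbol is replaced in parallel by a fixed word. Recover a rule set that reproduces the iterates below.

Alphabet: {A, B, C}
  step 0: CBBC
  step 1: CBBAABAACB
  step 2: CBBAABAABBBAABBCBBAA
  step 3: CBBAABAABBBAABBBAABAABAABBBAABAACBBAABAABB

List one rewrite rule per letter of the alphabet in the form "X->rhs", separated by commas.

A->B, B->BAA, C->CB

  step 2 ⇒ step 3: CBBAABAABBBAABBCBBAA ⇒ CB·BAA·BAA·B·B·BAA·B·B·BAA·BAA·BAA·B·B·BAA·BAA·CB·BAA·BAA·B·B
    A ↦ B
    B ↦ BAA
    C ↦ CB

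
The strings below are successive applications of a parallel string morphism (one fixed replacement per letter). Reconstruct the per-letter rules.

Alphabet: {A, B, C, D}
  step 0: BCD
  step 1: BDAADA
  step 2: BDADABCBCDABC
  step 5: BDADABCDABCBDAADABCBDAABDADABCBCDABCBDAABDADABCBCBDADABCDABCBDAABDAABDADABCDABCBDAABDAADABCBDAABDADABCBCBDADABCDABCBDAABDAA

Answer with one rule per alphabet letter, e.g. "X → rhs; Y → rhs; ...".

  step 1 ⇒ step 2: BDAADA ⇒ BDA·DA·BC·BC·DA·BC
    A ↦ BC
    B ↦ BDA
    D ↦ DA
  step 0 ⇒ step 1: BCD ⇒ BDA·A·DA
    C ↦ A

A->BC, B->BDA, C->A, D->DA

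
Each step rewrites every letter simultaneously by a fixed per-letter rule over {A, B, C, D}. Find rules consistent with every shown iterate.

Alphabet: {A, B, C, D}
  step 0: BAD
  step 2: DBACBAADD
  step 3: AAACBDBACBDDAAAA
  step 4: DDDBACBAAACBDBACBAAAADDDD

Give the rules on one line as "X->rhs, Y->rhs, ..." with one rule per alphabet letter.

  step 3 ⇒ step 4: AAACBDBACBDDAAAA ⇒ D·D·D·B·ACB·AA·ACB·D·B·ACB·AA·AA·D·D·D·D
    A ↦ D
    B ↦ ACB
    C ↦ B
    D ↦ AA

A->D, B->ACB, C->B, D->AA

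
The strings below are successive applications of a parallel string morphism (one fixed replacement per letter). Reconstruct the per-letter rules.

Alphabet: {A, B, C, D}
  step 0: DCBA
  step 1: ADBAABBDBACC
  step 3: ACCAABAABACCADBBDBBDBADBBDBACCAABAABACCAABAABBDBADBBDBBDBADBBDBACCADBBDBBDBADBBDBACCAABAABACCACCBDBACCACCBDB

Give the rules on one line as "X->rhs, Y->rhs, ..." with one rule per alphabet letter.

A->ACC, B->BDB, C->AAB, D->ADB

  step 0 ⇒ step 1: DCBA ⇒ ADB·AAB·BDB·ACC
    A ↦ ACC
    B ↦ BDB
    C ↦ AAB
    D ↦ ADB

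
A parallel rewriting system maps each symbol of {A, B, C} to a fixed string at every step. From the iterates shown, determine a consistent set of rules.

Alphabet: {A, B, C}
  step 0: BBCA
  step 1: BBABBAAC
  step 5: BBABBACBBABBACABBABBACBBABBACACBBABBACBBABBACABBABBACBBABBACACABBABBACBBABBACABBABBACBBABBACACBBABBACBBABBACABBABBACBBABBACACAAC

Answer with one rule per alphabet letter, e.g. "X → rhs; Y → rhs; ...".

A->C, B->BBA, C->A

  step 0 ⇒ step 1: BBCA ⇒ BBA·BBA·A·C
    A ↦ C
    B ↦ BBA
    C ↦ A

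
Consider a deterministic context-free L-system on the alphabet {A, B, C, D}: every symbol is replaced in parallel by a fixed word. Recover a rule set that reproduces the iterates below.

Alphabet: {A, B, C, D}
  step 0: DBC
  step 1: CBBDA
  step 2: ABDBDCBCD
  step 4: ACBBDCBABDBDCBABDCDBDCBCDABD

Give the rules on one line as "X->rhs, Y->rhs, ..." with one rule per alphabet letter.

A->CD, B->BD, C->A, D->CB

  step 1 ⇒ step 2: CBBDA ⇒ A·BD·BD·CB·CD
    A ↦ CD
    B ↦ BD
    C ↦ A
    D ↦ CB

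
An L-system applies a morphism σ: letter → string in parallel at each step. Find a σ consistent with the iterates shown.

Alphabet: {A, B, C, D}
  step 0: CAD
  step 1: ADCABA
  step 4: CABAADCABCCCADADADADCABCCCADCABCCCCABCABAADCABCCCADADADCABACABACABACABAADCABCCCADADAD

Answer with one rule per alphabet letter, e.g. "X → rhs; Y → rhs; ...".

  step 0 ⇒ step 1: CAD ⇒ AD·CAB·A
    A ↦ CAB
    C ↦ AD
    D ↦ A
    B ↦ CCC  (constrained at step 1)

A->CAB, B->CCC, C->AD, D->A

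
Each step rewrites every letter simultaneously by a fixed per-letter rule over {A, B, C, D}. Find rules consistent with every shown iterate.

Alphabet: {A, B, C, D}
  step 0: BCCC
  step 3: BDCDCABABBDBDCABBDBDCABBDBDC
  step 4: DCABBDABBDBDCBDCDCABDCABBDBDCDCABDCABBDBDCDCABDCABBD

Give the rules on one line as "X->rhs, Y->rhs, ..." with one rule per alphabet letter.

A->B, B->DC, C->BD, D->AB

  step 3 ⇒ step 4: BDCDCABABBDBDCABBDBDCABBDBDC ⇒ DC·AB·BD·AB·BD·B·DC·B·DC·DC·AB·DC·AB·BD·B·DC·DC·AB·DC·AB·BD·B·DC·DC·AB·DC·AB·BD
    A ↦ B
    B ↦ DC
    C ↦ BD
    D ↦ AB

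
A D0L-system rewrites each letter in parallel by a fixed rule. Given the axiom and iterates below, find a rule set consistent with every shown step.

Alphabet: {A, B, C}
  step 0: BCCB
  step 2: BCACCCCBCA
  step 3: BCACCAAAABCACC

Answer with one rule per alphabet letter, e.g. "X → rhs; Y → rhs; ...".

A->CC, B->BC, C->A

  step 2 ⇒ step 3: BCACCCCBCA ⇒ BC·A·CC·A·A·A·A·BC·A·CC
    A ↦ CC
    B ↦ BC
    C ↦ A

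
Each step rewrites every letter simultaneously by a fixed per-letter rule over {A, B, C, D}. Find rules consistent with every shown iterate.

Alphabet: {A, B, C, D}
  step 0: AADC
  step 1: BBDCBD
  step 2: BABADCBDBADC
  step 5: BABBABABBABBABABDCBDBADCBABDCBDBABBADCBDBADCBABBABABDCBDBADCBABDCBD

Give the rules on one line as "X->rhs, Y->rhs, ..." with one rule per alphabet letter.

A->B, B->BA, C->BD, D->DC

  step 1 ⇒ step 2: BBDCBD ⇒ BA·BA·DC·BD·BA·DC
    B ↦ BA
    C ↦ BD
    D ↦ DC
  step 0 ⇒ step 1: AADC ⇒ B·B·DC·BD
    A ↦ B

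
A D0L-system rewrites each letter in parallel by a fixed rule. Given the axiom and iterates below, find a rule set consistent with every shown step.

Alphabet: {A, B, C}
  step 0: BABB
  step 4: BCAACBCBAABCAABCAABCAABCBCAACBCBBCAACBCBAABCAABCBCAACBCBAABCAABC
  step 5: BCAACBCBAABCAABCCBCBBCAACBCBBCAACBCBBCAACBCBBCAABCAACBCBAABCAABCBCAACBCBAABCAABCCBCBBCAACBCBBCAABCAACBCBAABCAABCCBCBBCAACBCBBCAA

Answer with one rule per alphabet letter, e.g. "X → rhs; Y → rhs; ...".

A->CB, B->BC, C->AA

  step 4 ⇒ step 5: BCAACBCBAABCAABCAABCAABCBCAACBCBBCAACBCBAABCAABCBCAACBCBAABCAABC ⇒ BC·AA·CB·CB·AA·BC·AA·BC·CB·CB·BC·AA·CB·CB·BC·AA·CB·CB·BC·AA·CB·CB·BC·AA·BC·AA·CB·CB·AA·BC·AA·BC·BC·AA·CB·CB·AA·BC·AA·BC·CB·CB·BC·AA·CB·CB·BC·AA·BC·AA·CB·CB·AA·BC·AA·BC·CB·CB·BC·AA·CB·CB·BC·AA
    A ↦ CB
    B ↦ BC
    C ↦ AA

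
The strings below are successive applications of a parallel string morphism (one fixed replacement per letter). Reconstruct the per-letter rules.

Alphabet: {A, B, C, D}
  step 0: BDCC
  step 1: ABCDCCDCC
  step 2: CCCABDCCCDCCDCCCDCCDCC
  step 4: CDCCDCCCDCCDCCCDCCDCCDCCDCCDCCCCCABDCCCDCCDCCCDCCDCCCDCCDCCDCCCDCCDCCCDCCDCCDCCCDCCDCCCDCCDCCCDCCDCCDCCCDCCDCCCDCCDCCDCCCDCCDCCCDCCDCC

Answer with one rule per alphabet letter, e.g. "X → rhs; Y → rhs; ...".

  step 1 ⇒ step 2: ABCDCCDCC ⇒ CCC·AB·DCC·C·DCC·DCC·C·DCC·DCC
    A ↦ CCC
    B ↦ AB
    C ↦ DCC
    D ↦ C

A->CCC, B->AB, C->DCC, D->C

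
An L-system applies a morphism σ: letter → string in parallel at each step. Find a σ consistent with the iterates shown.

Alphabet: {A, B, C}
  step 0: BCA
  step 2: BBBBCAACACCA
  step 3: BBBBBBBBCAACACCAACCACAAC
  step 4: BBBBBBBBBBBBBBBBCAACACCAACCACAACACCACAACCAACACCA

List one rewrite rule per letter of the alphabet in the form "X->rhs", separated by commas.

  step 3 ⇒ step 4: BBBBBBBBCAACACCAACCACAAC ⇒ BB·BB·BB·BB·BB·BB·BB·BB·CA·AC·AC·CA·AC·CA·CA·AC·AC·CA·CA·AC·CA·AC·AC·CA
    A ↦ AC
    B ↦ BB
    C ↦ CA

A->AC, B->BB, C->CA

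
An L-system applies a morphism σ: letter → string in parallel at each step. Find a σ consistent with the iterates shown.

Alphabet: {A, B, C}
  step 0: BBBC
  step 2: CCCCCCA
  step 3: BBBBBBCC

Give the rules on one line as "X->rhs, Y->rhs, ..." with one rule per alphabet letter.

  step 2 ⇒ step 3: CCCCCCA ⇒ B·B·B·B·B·B·CC
    A ↦ CC
    C ↦ B
    B ↦ A  (constrained at step 0)

A->CC, B->A, C->B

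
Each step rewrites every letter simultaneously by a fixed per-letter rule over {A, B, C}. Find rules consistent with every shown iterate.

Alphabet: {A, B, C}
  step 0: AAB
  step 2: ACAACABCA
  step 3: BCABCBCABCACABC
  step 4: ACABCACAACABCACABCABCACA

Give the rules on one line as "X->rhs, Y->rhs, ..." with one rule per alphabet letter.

A->BC, B->AC, C->A

  step 3 ⇒ step 4: BCABCBCABCACABC ⇒ AC·A·BC·AC·A·AC·A·BC·AC·A·BC·A·BC·AC·A
    A ↦ BC
    B ↦ AC
    C ↦ A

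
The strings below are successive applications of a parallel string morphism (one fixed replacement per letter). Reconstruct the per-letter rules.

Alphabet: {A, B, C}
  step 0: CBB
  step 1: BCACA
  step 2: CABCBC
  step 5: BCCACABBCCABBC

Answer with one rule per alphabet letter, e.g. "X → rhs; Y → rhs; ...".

  step 1 ⇒ step 2: BCACA ⇒ CA·B·C·B·C
    A ↦ C
    B ↦ CA
    C ↦ B

A->C, B->CA, C->B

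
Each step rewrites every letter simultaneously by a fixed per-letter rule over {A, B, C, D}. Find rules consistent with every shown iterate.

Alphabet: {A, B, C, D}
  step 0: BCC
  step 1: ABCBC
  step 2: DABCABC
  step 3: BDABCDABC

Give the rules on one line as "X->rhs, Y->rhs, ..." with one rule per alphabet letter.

  step 2 ⇒ step 3: DABCABC ⇒ B·D·A·BC·D·A·BC
    A ↦ D
    B ↦ A
    C ↦ BC
    D ↦ B

A->D, B->A, C->BC, D->B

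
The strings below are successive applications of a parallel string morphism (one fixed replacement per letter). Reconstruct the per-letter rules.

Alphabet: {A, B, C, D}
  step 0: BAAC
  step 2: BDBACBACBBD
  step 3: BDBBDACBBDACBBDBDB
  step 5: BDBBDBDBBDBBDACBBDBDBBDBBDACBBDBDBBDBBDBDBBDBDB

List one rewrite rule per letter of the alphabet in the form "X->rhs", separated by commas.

A->AC, B->BD, C->B, D->B

  step 2 ⇒ step 3: BDBACBACBBD ⇒ BD·B·BD·AC·B·BD·AC·B·BD·BD·B
    A ↦ AC
    B ↦ BD
    C ↦ B
    D ↦ B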